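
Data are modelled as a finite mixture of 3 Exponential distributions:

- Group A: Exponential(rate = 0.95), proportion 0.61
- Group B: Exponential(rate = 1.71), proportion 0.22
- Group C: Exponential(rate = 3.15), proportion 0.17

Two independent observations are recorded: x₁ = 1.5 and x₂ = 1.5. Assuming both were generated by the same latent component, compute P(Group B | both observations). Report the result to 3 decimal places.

0.106

Apply Bayes' rule: the posterior for each component is proportional to its prior times its likelihood at x.
Since both observations come from the same component, the likelihood for component k is f_k(x₁)·f_k(x₂).
  f_A = [0.95·e^(−0.95·1.5) = 0.95·e^(−1.4250) = 0.228483] × [0.228483] = 0.0522045
  f_B = [1.71·e^(−1.71·1.5) = 1.71·e^(−2.5650) = 0.131532] × [0.131532] = 0.0173006
  f_C = [3.15·e^(−3.15·1.5) = 3.15·e^(−4.7250) = 0.0279427] × [0.0279427] = 0.000780797
Unnormalised posteriors:
  w_A·f_A = 0.61 × 0.0522045 = 0.0318447
  w_B·f_B = 0.22 × 0.0173006 = 0.00380614
  w_C·f_C = 0.17 × 0.000780797 = 0.000132736
Sum: 0.0318447 + 0.00380614 + 0.000132736 = 0.0357836
So the posterior for Group B is 0.00380614 / 0.0357836 ≈ 0.106.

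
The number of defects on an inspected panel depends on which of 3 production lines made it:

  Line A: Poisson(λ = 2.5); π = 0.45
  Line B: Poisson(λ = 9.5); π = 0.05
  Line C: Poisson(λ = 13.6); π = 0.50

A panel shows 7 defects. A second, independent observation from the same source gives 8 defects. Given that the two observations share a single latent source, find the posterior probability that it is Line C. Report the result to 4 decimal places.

Posterior ∝ prior × likelihood, so P(k | x) ∝ P(Z=k) f_k(x); normalise over all components.
Since both observations come from the same component, the likelihood for component k is f_k(x₁)·f_k(x₂).
  f_A = [0.00994062] × [0.00310644] = 3.088e-05
  f_B = [0.103714] × [0.12316] = 0.0127734
  f_C = [0.0211805] × [0.0360069] = 0.000762645
Unnormalised posteriors:
  P(Z=A)·f_A = 0.45 × 3.088e-05 = 1.3896e-05
  P(Z=B)·f_B = 0.05 × 0.0127734 = 0.000638672
  P(Z=C)·f_C = 0.50 × 0.000762645 = 0.000381323
Marginal: 1.3896e-05 + 0.000638672 + 0.000381323 = 0.00103389
Responsibility of Line C: 0.000381323 / 0.00103389 ≈ 0.3688

0.3688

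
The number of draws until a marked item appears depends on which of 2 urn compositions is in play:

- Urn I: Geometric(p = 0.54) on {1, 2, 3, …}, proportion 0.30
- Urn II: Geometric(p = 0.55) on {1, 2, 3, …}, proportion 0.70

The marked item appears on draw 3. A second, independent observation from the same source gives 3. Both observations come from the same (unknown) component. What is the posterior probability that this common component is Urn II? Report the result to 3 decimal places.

The responsibility of component k is P(Z=k) f_k(x) divided by Σ_j P(Z=j) f_j(x).
Since both observations come from the same component, the likelihood for component k is f_k(x₁)·f_k(x₂).
  f_I = [0.114264] × [0.114264] = 0.0130563
  f_II = [0.111375] × [0.111375] = 0.0124044
Unnormalised posteriors:
  P(Z=I)·f_I = 0.30 × 0.0130563 = 0.00391688
  P(Z=II)·f_II = 0.70 × 0.0124044 = 0.00868307
Evidence: 0.00391688 + 0.00868307 = 0.0126
So the posterior for Urn II is 0.00868307 / 0.0126 ≈ 0.689.

0.689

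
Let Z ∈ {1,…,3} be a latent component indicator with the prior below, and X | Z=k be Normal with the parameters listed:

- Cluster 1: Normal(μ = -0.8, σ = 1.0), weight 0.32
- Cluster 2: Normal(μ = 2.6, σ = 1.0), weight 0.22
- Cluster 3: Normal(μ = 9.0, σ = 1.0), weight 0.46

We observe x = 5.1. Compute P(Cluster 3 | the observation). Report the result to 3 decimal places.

P(component k | x) = π_k·f_k(x) / marginal(x), where marginal(x) = Σ_j π_j·f_j(x).
Evaluate each component's likelihood at the observed value:
  f_1 = (1/(1.0·√(2π)))·exp(−(5.1−-0.8)²/(2·1.0²)) = 0.398942·exp(-17.40500) = 1.10158e-08
  f_2 = (1/(1.0·√(2π)))·exp(−(5.1−2.6)²/(2·1.0²)) = 0.398942·exp(-3.12500) = 0.0175283
  f_3 = (1/(1.0·√(2π)))·exp(−(5.1−9.0)²/(2·1.0²)) = 0.398942·exp(-7.60500) = 0.000198655
Prior × likelihood for each component:
  π_1·f_1 = 0.32 × 1.10158e-08 = 3.52504e-09
  π_2·f_2 = 0.22 × 0.0175283 = 0.00385623
  π_3·f_3 = 0.46 × 0.000198655 = 9.13815e-05
Evidence: 3.52504e-09 + 0.00385623 + 9.13815e-05 = 0.00394761
P(Cluster 3 | 5.1) = 9.13815e-05 / 0.00394761 ≈ 0.023

0.023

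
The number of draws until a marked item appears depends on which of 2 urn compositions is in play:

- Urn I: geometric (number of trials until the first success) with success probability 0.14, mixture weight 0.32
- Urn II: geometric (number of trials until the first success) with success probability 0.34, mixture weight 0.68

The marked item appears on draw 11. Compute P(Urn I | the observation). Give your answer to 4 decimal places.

The responsibility of component k is π_k f_k(x) divided by Σ_j π_j f_j(x).
Evaluate each component's likelihood at the observed value:
  f_I = 0.14·(1−0.14)^10 = 0.14·0.221302 = 0.0309822
  f_II = 0.34·(1−0.34)^10 = 0.34·0.0156834 = 0.00533235
Weight by the priors:
  π_I·f_I = 0.32 × 0.0309822 = 0.00991431
  π_II·f_II = 0.68 × 0.00533235 = 0.00362599
Denominator: 0.00991431 + 0.00362599 = 0.0135403
Responsibility of Urn I: 0.00991431 / 0.0135403 ≈ 0.7322

0.7322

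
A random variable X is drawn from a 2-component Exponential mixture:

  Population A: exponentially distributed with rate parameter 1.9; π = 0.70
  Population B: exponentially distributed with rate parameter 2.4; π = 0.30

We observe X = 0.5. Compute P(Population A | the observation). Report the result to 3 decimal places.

0.703

By Bayes' theorem, P(k | x) = P(Z=k) f_k(x) / Σ_j P(Z=j) f_j(x).
Exponential densities:
  L_A = 1.9·e^(−1.9·0.5) = 1.9·e^(−0.9500) = 0.734808
  L_B = 2.4·e^(−2.4·0.5) = 2.4·e^(−1.2000) = 0.722866
Prior × likelihood for each component:
  P(Z=A)·L_A = 0.70 × 0.734808 = 0.514366
  P(Z=B)·L_B = 0.30 × 0.722866 = 0.21686
Normaliser: 0.514366 + 0.21686 = 0.731225
P(Population A | the observation) ≈ 0.703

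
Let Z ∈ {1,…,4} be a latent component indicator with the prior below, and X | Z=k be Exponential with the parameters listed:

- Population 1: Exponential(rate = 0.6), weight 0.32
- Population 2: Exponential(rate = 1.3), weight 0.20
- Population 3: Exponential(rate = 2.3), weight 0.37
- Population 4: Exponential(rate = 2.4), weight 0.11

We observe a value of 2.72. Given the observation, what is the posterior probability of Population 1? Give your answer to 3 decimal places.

0.796

Posterior ∝ prior × likelihood, so P(k | x) ∝ π_k f_k(x); normalise over all components.
Component likelihoods at x = 2.72:
  p_1 = 0.117323
  p_2 = 0.0378685
  p_3 = 0.00441348
  p_4 = 0.00350862
Multiply by the mixture weights:
  π_1·p_1 = 0.32 × 0.117323 = 0.0375433
  π_2·p_2 = 0.20 × 0.0378685 = 0.0075737
  π_3·p_3 = 0.37 × 0.00441348 = 0.00163299
  π_4·p_4 = 0.11 × 0.00350862 = 0.000385949
Marginal: 0.0375433 + 0.0075737 + 0.00163299 + 0.000385949 = 0.047136
P(Population 1 | the observation) ≈ 0.796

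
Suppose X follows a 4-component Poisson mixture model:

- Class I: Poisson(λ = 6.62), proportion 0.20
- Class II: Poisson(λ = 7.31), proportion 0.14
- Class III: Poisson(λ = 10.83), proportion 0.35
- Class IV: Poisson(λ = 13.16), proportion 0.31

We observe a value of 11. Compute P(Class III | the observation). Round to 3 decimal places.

The responsibility of component k is π_k f_k(x) divided by Σ_j π_j f_j(x).
Evaluate each component's likelihood at the observed value:
  L_I = 0.0357481
  L_II = 0.0533633
  L_III = 0.11922
  L_IV = 0.0989336
Weight by the priors:
  π_I·L_I = 0.20 × 0.0357481 = 0.00714962
  π_II·L_II = 0.14 × 0.0533633 = 0.00747086
  π_III·L_III = 0.35 × 0.11922 = 0.0417269
  π_IV·L_IV = 0.31 × 0.0989336 = 0.0306694
Sum: 0.00714962 + 0.00747086 + 0.0417269 + 0.0306694 = 0.0870168
So the posterior for Class III is 0.0417269 / 0.0870168 ≈ 0.480.

0.480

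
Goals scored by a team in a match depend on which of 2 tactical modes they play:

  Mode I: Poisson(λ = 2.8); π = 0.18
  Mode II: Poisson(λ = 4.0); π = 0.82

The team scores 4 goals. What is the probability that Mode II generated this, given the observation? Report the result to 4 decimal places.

The responsibility of component k is P(Z=k) f_k(x) divided by Σ_j P(Z=j) f_j(x).
Evaluate each component's likelihood at the observed value:
  L_I = e^(−2.8)·2.8^4/4! = 0.155739
  L_II = e^(−4.0)·4.0^4/4! = 0.195367
Multiply by the mixture weights:
  P(Z=I)·L_I = 0.18 × 0.155739 = 0.028033
  P(Z=II)·L_II = 0.82 × 0.195367 = 0.160201
Normaliser: 0.028033 + 0.160201 = 0.188234
P(Mode II | data) = 0.160201 / 0.188234 ≈ 0.8511

0.8511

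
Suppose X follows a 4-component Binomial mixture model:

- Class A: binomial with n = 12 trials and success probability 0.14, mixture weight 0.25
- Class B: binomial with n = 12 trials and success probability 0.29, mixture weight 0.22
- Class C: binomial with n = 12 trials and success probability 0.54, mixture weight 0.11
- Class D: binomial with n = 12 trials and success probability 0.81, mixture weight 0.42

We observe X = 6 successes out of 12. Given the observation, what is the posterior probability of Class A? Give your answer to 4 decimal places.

0.0156

Posterior ∝ prior × likelihood, so P(k | x) ∝ π_k f_k(x); normalise over all components.
Component likelihoods at x = 6 successes out of 12:
  p_A = C(12,6)·0.14^6·0.86^6 = 924·7.52954e-06·0.404567 = 0.00281469
  p_B = C(12,6)·0.29^6·0.71^6 = 924·0.000594823·0.1281 = 0.0704061
  p_C = C(12,6)·0.54^6·0.46^6 = 924·0.0247949·0.0094743 = 0.217061
  p_D = C(12,6)·0.81^6·0.19^6 = 924·0.28243·4.70459e-05 = 0.0122773
Unnormalised posteriors:
  π_A·p_A = 0.25 × 0.00281469 = 0.000703673
  π_B·p_B = 0.22 × 0.0704061 = 0.0154893
  π_C·p_C = 0.11 × 0.217061 = 0.0238767
  π_D·p_D = 0.42 × 0.0122773 = 0.00515648
Marginal: 0.000703673 + 0.0154893 + 0.0238767 + 0.00515648 = 0.0452262
P(Class A | 6 successes out of 12) = 0.000703673 / 0.0452262 ≈ 0.0156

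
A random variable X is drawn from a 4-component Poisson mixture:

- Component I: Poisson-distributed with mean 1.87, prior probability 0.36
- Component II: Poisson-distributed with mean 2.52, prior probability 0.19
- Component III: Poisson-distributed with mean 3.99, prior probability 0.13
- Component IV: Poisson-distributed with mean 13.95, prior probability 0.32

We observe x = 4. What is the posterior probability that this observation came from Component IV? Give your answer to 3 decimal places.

0.006

Posterior ∝ prior × likelihood, so P(k | x) ∝ π_k f_k(x); normalise over all components.
Component likelihoods at x = 4:
  p_I = e^(−1.87)·1.87^4/4! = 0.078528
  p_II = e^(−2.52)·2.52^4/4! = 0.135198
  p_III = e^(−3.99)·3.99^4/4! = 0.195364
  p_IV = e^(−13.95)·13.95^4/4! = 0.00137936
Weight by the priors:
  π_I·p_I = 0.36 × 0.078528 = 0.0282701
  π_II·p_II = 0.19 × 0.135198 = 0.0256875
  π_III·p_III = 0.13 × 0.195364 = 0.0253974
  π_IV·p_IV = 0.32 × 0.00137936 = 0.000441395
Denominator: 0.0282701 + 0.0256875 + 0.0253974 + 0.000441395 = 0.0797964
So the posterior for Component IV is 0.000441395 / 0.0797964 ≈ 0.006.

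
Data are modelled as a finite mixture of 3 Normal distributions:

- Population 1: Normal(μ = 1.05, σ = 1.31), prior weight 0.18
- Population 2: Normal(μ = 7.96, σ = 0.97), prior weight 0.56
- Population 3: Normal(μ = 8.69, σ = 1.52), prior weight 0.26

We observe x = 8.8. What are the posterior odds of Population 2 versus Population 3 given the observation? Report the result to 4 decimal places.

2.3258

Only the two components matter; the odds are (π_i f_i(x)) / (π_j f_j(x)).
Evaluate each component's likelihood at the observed value:
  p_1 = 7.64913e-09
  p_2 = 0.28268
  p_3 = 0.261776
0.158301 / 0.0680617 ≈ 2.3258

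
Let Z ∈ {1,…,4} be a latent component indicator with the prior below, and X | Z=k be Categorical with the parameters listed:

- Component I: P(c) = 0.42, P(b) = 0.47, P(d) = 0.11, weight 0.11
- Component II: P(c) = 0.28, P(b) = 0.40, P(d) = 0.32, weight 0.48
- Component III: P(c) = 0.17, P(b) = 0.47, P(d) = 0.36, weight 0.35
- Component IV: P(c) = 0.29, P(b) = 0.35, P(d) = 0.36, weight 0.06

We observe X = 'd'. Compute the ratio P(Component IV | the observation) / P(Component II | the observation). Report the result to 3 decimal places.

0.141

Since P(k|x) ∝ w_k f_k(x), the posterior odds are w_i f_i(x) / (w_j f_j(x)).
Evaluate each component's likelihood at the observed value:
  p_I = P(d | comp) = 0.11
  p_II = P(d | comp) = 0.32
  p_III = P(d | comp) = 0.36
  p_IV = P(d | comp) = 0.36
Odds = (0.06/0.48) × (0.36/0.32) = 0.125 × 1.125 ≈ 0.141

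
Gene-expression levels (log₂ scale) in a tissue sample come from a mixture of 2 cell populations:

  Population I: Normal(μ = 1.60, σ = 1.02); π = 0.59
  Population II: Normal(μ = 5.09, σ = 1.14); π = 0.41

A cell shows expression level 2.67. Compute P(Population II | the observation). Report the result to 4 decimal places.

The responsibility of component k is P(Z=k) f_k(x) divided by Σ_j P(Z=j) f_j(x).
Evaluate each component's likelihood at the observed value:
  f_I = 0.225607
  f_II = 0.0367682
Unnormalised posteriors:
  P(Z=I)·f_I = 0.59 × 0.225607 = 0.133108
  P(Z=II)·f_II = 0.41 × 0.0367682 = 0.015075
Evidence: 0.133108 + 0.015075 = 0.148183
P(Population II | the observation) ≈ 0.1017

0.1017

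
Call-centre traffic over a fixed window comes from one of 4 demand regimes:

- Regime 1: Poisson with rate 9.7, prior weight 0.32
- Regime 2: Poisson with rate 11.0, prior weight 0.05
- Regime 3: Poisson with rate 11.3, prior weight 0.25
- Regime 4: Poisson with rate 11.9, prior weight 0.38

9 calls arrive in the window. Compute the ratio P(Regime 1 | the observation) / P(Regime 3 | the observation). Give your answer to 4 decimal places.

1.6044

The posterior odds equal the prior odds times the likelihood ratio: (P(Z=i)/P(Z=j))·(f_i(x)/f_j(x)).
Component likelihoods at x = 9 calls:
  p_1 = e^(−9.7)·9.7^9/9! = 0.128388
  p_2 = e^(−11.0)·11.0^9/9! = 0.108526
  p_3 = e^(−11.3)·11.3^9/9! = 0.102427
  p_4 = e^(−11.9)·11.9^9/9! = 0.0895479
0.0410843 / 0.0256068 ≈ 1.6044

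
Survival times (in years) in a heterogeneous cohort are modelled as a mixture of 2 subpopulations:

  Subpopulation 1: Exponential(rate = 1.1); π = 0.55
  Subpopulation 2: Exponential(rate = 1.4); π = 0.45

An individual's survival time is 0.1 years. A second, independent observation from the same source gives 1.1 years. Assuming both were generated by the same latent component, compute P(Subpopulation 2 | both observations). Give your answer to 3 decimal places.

By Bayes' theorem, P(k | x) = π_k f_k(x) / Σ_j π_j f_j(x).
Since both observations come from the same component, the likelihood for component k is f_k(x₁)·f_k(x₂).
  p_1 = [0.985418] × [0.328017] = 0.323234
  p_2 = [1.2171] × [0.300134] = 0.365293
Prior × likelihood for each component:
  π_1·p_1 = 0.55 × 0.323234 = 0.177779
  π_2·p_2 = 0.45 × 0.365293 = 0.164382
Normaliser: 0.177779 + 0.164382 = 0.34216
P(Subpopulation 2 | x₁, x₂) = 0.164382 / 0.34216 ≈ 0.480

0.480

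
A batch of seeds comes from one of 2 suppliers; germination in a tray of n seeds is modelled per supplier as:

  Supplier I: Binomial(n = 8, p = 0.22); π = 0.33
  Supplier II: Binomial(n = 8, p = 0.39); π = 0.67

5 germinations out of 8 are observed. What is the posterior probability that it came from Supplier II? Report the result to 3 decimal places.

Posterior ∝ prior × likelihood, so P(k | x) ∝ π_k f_k(x); normalise over all components.
Binomial probabilities:
  L_I = 0.0136957
  L_II = 0.114683
Unnormalised posteriors:
  π_I·L_I = 0.33 × 0.0136957 = 0.00451959
  π_II·L_II = 0.67 × 0.114683 = 0.0768379
Sum: 0.00451959 + 0.0768379 = 0.0813575
Responsibility of Supplier II: 0.0768379 / 0.0813575 ≈ 0.944

0.944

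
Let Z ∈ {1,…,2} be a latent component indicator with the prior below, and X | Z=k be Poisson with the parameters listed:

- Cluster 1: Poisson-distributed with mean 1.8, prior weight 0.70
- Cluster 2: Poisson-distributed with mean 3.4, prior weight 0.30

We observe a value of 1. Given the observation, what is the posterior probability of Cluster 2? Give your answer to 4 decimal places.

P(component k | x) = π_k·f_k(x) / marginal(x), where marginal(x) = Σ_j π_j·f_j(x).
Poisson probabilities:
  p_1 = 0.297538
  p_2 = 0.113469
Unnormalised posteriors:
  π_1·p_1 = 0.70 × 0.297538 = 0.208277
  π_2·p_2 = 0.30 × 0.113469 = 0.0340407
Marginal: 0.208277 + 0.0340407 = 0.242317
P(Cluster 2 | the observation) = 0.0340407 / 0.242317 ≈ 0.1405

0.1405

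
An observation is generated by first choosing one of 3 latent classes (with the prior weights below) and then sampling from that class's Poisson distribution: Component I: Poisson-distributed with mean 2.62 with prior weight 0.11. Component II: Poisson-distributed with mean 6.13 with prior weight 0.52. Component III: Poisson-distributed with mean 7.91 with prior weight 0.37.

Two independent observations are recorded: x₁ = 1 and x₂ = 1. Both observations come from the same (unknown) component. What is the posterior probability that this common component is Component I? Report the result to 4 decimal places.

0.9766

P(component k | x) = π_k·f_k(x) / marginal(x), where marginal(x) = Σ_j π_j·f_j(x).
Since both observations come from the same component, the likelihood for component k is f_k(x₁)·f_k(x₂).
  L_I = [e^(−2.62)·2.62^1/1! = 0.190744] × [0.190744] = 0.0363831
  L_II = [e^(−6.13)·6.13^1/1! = 0.0133424] × [0.0133424] = 0.000178021
  L_III = [e^(−7.91)·7.91^1/1! = 0.0029034] × [0.0029034] = 8.42974e-06
Multiply by the mixture weights:
  π_I·L_I = 0.11 × 0.0363831 = 0.00400214
  π_II·L_II = 0.52 × 0.000178021 = 9.25708e-05
  π_III·L_III = 0.37 × 8.42974e-06 = 3.119e-06
Sum: 0.00400214 + 9.25708e-05 + 3.119e-06 = 0.00409783
Responsibility of Component I: 0.00400214 / 0.00409783 ≈ 0.9766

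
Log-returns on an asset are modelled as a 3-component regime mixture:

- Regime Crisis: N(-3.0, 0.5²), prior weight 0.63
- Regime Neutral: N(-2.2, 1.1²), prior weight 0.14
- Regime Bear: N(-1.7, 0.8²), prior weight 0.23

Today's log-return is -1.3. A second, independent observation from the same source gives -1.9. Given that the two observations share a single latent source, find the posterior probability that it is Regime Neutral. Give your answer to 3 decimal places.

0.206

Apply Bayes' rule: the posterior for each component is proportional to its prior times its likelihood at x.
Since both observations come from the same component, the likelihood for component k is f_k(x₁)·f_k(x₂).
  L_Crisis = [0.00246444] × [0.0709492] = 0.00017485
  L_Neutral = [0.25951] × [0.349435] = 0.0906818
  L_Bear = [0.440082] × [0.483335] = 0.212707
Multiply by the mixture weights:
  π_Crisis·L_Crisis = 0.63 × 0.00017485 = 0.000110155
  π_Neutral·L_Neutral = 0.14 × 0.0906818 = 0.0126955
  π_Bear·L_Bear = 0.23 × 0.212707 = 0.0489226
Evidence: 0.000110155 + 0.0126955 + 0.0489226 = 0.0617282
P(Regime Neutral | data) = 0.0126955 / 0.0617282 ≈ 0.206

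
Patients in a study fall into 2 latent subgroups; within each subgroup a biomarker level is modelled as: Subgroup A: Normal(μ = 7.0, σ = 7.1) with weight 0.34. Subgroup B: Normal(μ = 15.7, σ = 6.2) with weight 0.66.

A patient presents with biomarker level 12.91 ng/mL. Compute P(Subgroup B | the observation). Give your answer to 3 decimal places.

0.740

P(component k | x) = P(Z=k)·f_k(x) / marginal(x), where marginal(x) = Σ_j P(Z=j)·f_j(x).
Normal densities:
  L_A = (1/(7.1·√(2π)))·exp(−(12.91−7.0)²/(2·7.1²)) = 0.056189·exp(-0.34644) = 0.039737
  L_B = (1/(6.2·√(2π)))·exp(−(12.91−15.7)²/(2·6.2²)) = 0.064346·exp(-0.10125) = 0.0581495
Multiply by the mixture weights:
  P(Z=A)·L_A = 0.34 × 0.039737 = 0.0135106
  P(Z=B)·L_B = 0.66 × 0.0581495 = 0.0383787
Denominator: 0.0135106 + 0.0383787 = 0.0518892
So the posterior for Subgroup B is 0.0383787 / 0.0518892 ≈ 0.740.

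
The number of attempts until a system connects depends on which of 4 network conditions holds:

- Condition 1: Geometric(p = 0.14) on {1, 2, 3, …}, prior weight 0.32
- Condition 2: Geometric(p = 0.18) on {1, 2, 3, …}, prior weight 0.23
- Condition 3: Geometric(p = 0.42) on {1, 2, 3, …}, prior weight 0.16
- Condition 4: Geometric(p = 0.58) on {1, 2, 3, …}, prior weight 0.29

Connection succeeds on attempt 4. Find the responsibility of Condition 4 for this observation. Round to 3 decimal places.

P(component k | x) = P(Z=k)·f_k(x) / marginal(x), where marginal(x) = Σ_j P(Z=j)·f_j(x).
Component likelihoods at x = 4:
  L_1 = 0.0890478
  L_2 = 0.0992462
  L_3 = 0.081947
  L_4 = 0.042971
Multiply by the mixture weights:
  P(Z=1)·L_1 = 0.32 × 0.0890478 = 0.0284953
  P(Z=2)·L_2 = 0.23 × 0.0992462 = 0.0228266
  P(Z=3)·L_3 = 0.16 × 0.081947 = 0.0131115
  P(Z=4)·L_4 = 0.29 × 0.042971 = 0.0124616
Marginal: 0.0284953 + 0.0228266 + 0.0131115 + 0.0124616 = 0.0768951
P(Condition 4 | data) = 0.0124616 / 0.0768951 ≈ 0.162

0.162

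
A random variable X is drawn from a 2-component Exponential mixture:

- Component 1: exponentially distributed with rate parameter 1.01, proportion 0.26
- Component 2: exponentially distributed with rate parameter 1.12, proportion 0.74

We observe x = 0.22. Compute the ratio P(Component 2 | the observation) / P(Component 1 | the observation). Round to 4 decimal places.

3.0807

Only the two components matter; the odds are (π_i f_i(x)) / (π_j f_j(x)).
Exponential densities:
  p_1 = 0.808763
  p_2 = 0.875403
Odds = (0.74/0.26) × (0.875403/0.808763) = 2.84615 × 1.0824 ≈ 3.0807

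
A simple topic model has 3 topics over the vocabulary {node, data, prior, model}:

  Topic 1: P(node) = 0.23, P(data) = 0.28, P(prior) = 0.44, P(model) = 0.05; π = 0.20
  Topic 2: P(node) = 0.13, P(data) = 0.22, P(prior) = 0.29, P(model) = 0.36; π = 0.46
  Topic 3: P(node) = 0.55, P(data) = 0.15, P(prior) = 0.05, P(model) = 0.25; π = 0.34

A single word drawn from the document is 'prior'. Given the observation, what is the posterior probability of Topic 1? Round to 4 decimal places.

The responsibility of component k is w_k f_k(x) divided by Σ_j w_j f_j(x).
Component likelihoods at x = 'prior':
  p_1 = P(prior | comp) = 0.44
  p_2 = P(prior | comp) = 0.29
  p_3 = P(prior | comp) = 0.05
Prior × likelihood for each component:
  w_1·p_1 = 0.20 × 0.44 = 0.088
  w_2·p_2 = 0.46 × 0.29 = 0.1334
  w_3·p_3 = 0.34 × 0.05 = 0.017
Denominator: 0.088 + 0.1334 + 0.017 = 0.2384
P(Topic 1 | data) = 0.088 / 0.2384 ≈ 0.3691

0.3691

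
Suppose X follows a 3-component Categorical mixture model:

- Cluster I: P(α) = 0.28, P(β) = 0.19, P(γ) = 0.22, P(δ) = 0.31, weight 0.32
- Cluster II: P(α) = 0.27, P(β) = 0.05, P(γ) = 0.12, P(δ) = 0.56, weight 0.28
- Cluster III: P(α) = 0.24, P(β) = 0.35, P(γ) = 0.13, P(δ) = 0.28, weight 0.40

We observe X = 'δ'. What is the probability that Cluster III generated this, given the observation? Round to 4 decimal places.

Posterior ∝ prior × likelihood, so P(k | x) ∝ P(Z=k) f_k(x); normalise over all components.
Evaluate each component's likelihood at the observed value:
  L_I = P(δ | comp) = 0.31
  L_II = P(δ | comp) = 0.56
  L_III = P(δ | comp) = 0.28
Multiply by the mixture weights:
  P(Z=I)·L_I = 0.32 × 0.31 = 0.0992
  P(Z=II)·L_II = 0.28 × 0.56 = 0.1568
  P(Z=III)·L_III = 0.40 × 0.28 = 0.112
Sum: 0.0992 + 0.1568 + 0.112 = 0.368
P(Cluster III | 'δ') ≈ 0.3043

0.3043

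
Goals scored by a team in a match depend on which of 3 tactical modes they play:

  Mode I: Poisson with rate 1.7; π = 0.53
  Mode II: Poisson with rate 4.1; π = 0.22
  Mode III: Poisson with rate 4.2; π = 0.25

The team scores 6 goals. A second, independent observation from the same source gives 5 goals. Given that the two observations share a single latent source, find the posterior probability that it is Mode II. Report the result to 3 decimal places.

By Bayes' theorem, P(k | x) = P(Z=k) f_k(x) / Σ_j P(Z=j) f_j(x).
Since both observations come from the same component, the likelihood for component k is f_k(x₁)·f_k(x₂).
  p_I = [0.00612436] × [0.0216154] = 0.00013238
  p_II = [0.109336] × [0.160004] = 0.0174942
  p_III = [0.114321] × [0.163316] = 0.0186705
Unnormalised posteriors:
  P(Z=I)·p_I = 0.53 × 0.00013238 = 7.01615e-05
  P(Z=II)·p_II = 0.22 × 0.0174942 = 0.00384872
  P(Z=III)·p_III = 0.25 × 0.0186705 = 0.00466761
Normaliser: 7.01615e-05 + 0.00384872 + 0.00466761 = 0.0085865
P(Mode II | x) ≈ 0.448

0.448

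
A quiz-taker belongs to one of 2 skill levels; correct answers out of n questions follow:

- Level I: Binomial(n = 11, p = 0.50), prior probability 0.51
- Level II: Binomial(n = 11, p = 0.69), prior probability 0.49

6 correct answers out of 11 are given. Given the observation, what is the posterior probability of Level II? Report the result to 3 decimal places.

Posterior ∝ prior × likelihood, so P(k | x) ∝ w_k f_k(x); normalise over all components.
Component likelihoods at x = 6 correct answers out of 11:
  L_I = 0.225586
  L_II = 0.14274
Prior × likelihood for each component:
  w_I·L_I = 0.51 × 0.225586 = 0.115049
  w_II·L_II = 0.49 × 0.14274 = 0.0699425
Marginal: 0.115049 + 0.0699425 = 0.184991
So the posterior for Level II is 0.0699425 / 0.184991 ≈ 0.378.

0.378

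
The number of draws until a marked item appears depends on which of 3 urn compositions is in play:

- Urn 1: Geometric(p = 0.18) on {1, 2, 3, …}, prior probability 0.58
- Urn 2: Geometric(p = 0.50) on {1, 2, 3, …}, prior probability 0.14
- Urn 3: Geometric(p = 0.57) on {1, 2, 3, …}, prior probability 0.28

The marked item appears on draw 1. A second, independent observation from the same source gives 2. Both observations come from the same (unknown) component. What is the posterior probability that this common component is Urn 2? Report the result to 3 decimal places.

The responsibility of component k is π_k f_k(x) divided by Σ_j π_j f_j(x).
Since both observations come from the same component, the likelihood for component k is f_k(x₁)·f_k(x₂).
  L_1 = [0.18·(1−0.18)^0 = 0.18·1 = 0.18] × [0.1476] = 0.026568
  L_2 = [0.50·(1−0.50)^0 = 0.50·1 = 0.5] × [0.25] = 0.125
  L_3 = [0.57·(1−0.57)^0 = 0.57·1 = 0.57] × [0.2451] = 0.139707
Unnormalised posteriors:
  π_1·L_1 = 0.58 × 0.026568 = 0.0154094
  π_2·L_2 = 0.14 × 0.125 = 0.0175
  π_3·L_3 = 0.28 × 0.139707 = 0.039118
Evidence: 0.0154094 + 0.0175 + 0.039118 = 0.0720274
P(Urn 2 | x₁, x₂) ≈ 0.243

0.243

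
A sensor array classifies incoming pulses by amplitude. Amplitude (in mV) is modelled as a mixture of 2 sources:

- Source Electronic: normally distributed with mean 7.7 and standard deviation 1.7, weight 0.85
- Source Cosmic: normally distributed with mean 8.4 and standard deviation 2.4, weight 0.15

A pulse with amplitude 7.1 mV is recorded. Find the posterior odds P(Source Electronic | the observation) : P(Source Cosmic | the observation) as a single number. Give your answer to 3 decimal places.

8.705

Posterior odds = (P(Z=i) f_i(x)) / (P(Z=j) f_j(x)); the normalising sum cancels.
Evaluate each component's likelihood at the observed value:
  L_Electronic = 0.220502
  L_Cosmic = 0.143545
0.187426 / 0.0215317 ≈ 8.705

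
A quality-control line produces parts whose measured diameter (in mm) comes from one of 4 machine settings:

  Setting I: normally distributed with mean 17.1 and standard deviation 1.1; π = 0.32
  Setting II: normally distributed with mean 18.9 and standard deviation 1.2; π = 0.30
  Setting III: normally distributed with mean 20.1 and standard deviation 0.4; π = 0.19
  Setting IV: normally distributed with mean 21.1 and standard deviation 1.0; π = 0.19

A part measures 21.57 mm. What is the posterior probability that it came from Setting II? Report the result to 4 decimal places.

The responsibility of component k is π_k f_k(x) divided by Σ_j π_j f_j(x).
Evaluate each component's likelihood at the observed value:
  L_I = (1/(1.1·√(2π)))·exp(−(21.57−17.1)²/(2·1.1²)) = 0.362675·exp(-8.25657) = 9.41314e-05
  L_II = (1/(1.2·√(2π)))·exp(−(21.57−18.9)²/(2·1.2²)) = 0.332452·exp(-2.47531) = 0.0279714
  L_III = (1/(0.4·√(2π)))·exp(−(21.57−20.1)²/(2·0.4²)) = 0.997356·exp(-6.75281) = 0.0011645
  L_IV = (1/(1.0·√(2π)))·exp(−(21.57−21.1)²/(2·1.0²)) = 0.398942·exp(-0.11045) = 0.357225
Unnormalised posteriors:
  π_I·L_I = 0.32 × 9.41314e-05 = 3.0122e-05
  π_II·L_II = 0.30 × 0.0279714 = 0.00839142
  π_III·L_III = 0.19 × 0.0011645 = 0.000221256
  π_IV·L_IV = 0.19 × 0.357225 = 0.0678728
Evidence: 3.0122e-05 + 0.00839142 + 0.000221256 + 0.0678728 = 0.0765156
Responsibility of Setting II: 0.00839142 / 0.0765156 ≈ 0.1097

0.1097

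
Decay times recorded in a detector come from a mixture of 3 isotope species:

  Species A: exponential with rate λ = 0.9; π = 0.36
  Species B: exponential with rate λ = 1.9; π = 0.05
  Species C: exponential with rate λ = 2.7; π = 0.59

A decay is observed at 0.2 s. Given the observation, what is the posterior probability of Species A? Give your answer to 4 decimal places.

Posterior ∝ prior × likelihood, so P(k | x) ∝ π_k f_k(x); normalise over all components.
Evaluate each component's likelihood at the observed value:
  p_A = 0.751743
  p_B = 1.29934
  p_C = 1.57342
Weight by the priors:
  π_A·p_A = 0.36 × 0.751743 = 0.270628
  π_B·p_B = 0.05 × 1.29934 = 0.0649668
  π_C·p_C = 0.59 × 1.57342 = 0.928318
Marginal: 0.270628 + 0.0649668 + 0.928318 = 1.26391
P(Species A | data) ≈ 0.2141

0.2141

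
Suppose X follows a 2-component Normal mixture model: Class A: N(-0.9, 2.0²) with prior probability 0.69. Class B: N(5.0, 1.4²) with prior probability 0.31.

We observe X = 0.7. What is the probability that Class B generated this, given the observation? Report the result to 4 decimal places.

The responsibility of component k is P(Z=k) f_k(x) divided by Σ_j P(Z=j) f_j(x).
Normal densities:
  f_A = 0.144846
  f_B = 0.00254851
Multiply by the mixture weights:
  P(Z=A)·f_A = 0.69 × 0.144846 = 0.0999436
  P(Z=B)·f_B = 0.31 × 0.00254851 = 0.000790037
Normaliser: 0.0999436 + 0.000790037 = 0.100734
So the posterior for Class B is 0.000790037 / 0.100734 ≈ 0.0078.

0.0078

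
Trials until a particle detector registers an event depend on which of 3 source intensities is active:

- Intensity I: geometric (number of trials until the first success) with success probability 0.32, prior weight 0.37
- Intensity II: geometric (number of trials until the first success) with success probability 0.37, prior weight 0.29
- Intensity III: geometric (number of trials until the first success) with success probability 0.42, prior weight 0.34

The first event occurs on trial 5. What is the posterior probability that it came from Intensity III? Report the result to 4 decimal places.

The responsibility of component k is P(Z=k) f_k(x) divided by Σ_j P(Z=j) f_j(x).
Evaluate each component's likelihood at the observed value:
  p_I = 0.32·(1−0.32)^4 = 0.32·0.213814 = 0.0684204
  p_II = 0.37·(1−0.37)^4 = 0.37·0.15753 = 0.058286
  p_III = 0.42·(1−0.42)^4 = 0.42·0.113165 = 0.0475293
Prior × likelihood for each component:
  P(Z=I)·p_I = 0.37 × 0.0684204 = 0.0253155
  P(Z=II)·p_II = 0.29 × 0.058286 = 0.0169029
  P(Z=III)·p_III = 0.34 × 0.0475293 = 0.01616
Denominator: 0.0253155 + 0.0169029 + 0.01616 = 0.0583784
P(Intensity III | 5) ≈ 0.2768

0.2768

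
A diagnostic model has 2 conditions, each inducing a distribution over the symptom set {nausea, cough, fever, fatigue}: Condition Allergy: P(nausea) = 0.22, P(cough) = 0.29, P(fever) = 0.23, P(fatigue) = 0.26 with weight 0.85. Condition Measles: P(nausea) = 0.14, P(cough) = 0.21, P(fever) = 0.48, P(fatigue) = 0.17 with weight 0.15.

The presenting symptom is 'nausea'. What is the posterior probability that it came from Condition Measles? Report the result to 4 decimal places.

0.1010

The responsibility of component k is w_k f_k(x) divided by Σ_j w_j f_j(x).
Component likelihoods at x = 'nausea':
  L_Allergy = 0.22
  L_Measles = 0.14
Unnormalised posteriors:
  w_Allergy·L_Allergy = 0.85 × 0.22 = 0.187
  w_Measles·L_Measles = 0.15 × 0.14 = 0.021
Denominator: 0.187 + 0.021 = 0.208
So the posterior for Condition Measles is 0.021 / 0.208 ≈ 0.1010.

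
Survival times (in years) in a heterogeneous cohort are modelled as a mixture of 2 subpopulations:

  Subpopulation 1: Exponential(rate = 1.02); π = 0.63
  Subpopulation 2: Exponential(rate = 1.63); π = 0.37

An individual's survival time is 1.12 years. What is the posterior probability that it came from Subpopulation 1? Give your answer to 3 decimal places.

By Bayes' theorem, P(k | x) = w_k f_k(x) / Σ_j w_j f_j(x).
Component likelihoods at x = 1.12 years:
  L_1 = 0.325433
  L_2 = 0.262627
Weight by the priors:
  w_1·L_1 = 0.63 × 0.325433 = 0.205023
  w_2·L_2 = 0.37 × 0.262627 = 0.097172
Evidence: 0.205023 + 0.097172 = 0.302195
P(Subpopulation 1 | data) ≈ 0.678

0.678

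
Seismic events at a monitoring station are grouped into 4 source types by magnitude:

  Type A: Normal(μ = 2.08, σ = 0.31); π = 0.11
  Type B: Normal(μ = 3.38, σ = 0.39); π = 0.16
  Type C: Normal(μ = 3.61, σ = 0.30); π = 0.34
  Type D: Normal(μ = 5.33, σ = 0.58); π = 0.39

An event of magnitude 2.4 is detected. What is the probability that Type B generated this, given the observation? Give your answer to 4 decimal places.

0.0772

Posterior ∝ prior × likelihood, so P(k | x) ∝ π_k f_k(x); normalise over all components.
Normal densities:
  p_A = 0.75538
  p_B = 0.0435231
  p_C = 0.000390199
  p_D = 1.97653e-06
Unnormalised posteriors:
  π_A·p_A = 0.11 × 0.75538 = 0.0830918
  π_B·p_B = 0.16 × 0.0435231 = 0.0069637
  π_C·p_C = 0.34 × 0.000390199 = 0.000132668
  π_D·p_D = 0.39 × 1.97653e-06 = 7.70845e-07
Evidence: 0.0830918 + 0.0069637 + 0.000132668 + 7.70845e-07 = 0.090189
So the posterior for Type B is 0.0069637 / 0.090189 ≈ 0.0772.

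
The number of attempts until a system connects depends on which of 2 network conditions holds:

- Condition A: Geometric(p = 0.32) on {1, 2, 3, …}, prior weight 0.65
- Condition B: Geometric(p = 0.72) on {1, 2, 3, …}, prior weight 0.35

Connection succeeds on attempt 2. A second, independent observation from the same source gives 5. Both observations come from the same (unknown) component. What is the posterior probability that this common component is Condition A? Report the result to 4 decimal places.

0.9687

Apply Bayes' rule: the posterior for each component is proportional to its prior times its likelihood at x.
Since both observations come from the same component, the likelihood for component k is f_k(x₁)·f_k(x₂).
  p_A = [0.32·(1−0.32)^1 = 0.32·0.68 = 0.2176] × [0.0684204] = 0.0148883
  p_B = [0.72·(1−0.72)^1 = 0.72·0.28 = 0.2016] × [0.00442552] = 0.000892185
Prior × likelihood for each component:
  π_A·p_A = 0.65 × 0.0148883 = 0.00967738
  π_B·p_B = 0.35 × 0.000892185 = 0.000312265
Normaliser: 0.00967738 + 0.000312265 = 0.00998965
P(Condition A | x₁,x₂) = 0.00967738 / 0.00998965 ≈ 0.9687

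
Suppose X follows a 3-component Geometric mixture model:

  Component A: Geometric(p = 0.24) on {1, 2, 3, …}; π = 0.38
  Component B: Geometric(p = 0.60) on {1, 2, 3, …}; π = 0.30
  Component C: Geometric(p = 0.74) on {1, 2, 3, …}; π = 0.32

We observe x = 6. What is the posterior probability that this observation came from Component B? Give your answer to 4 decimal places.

By Bayes' theorem, P(k | x) = w_k f_k(x) / Σ_j w_j f_j(x).
Geometric probabilities:
  L_A = 0.0608526
  L_B = 0.006144
  L_C = 0.000879222
Weight by the priors:
  w_A·L_A = 0.38 × 0.0608526 = 0.023124
  w_B·L_B = 0.30 × 0.006144 = 0.0018432
  w_C·L_C = 0.32 × 0.000879222 = 0.000281351
Sum: 0.023124 + 0.0018432 + 0.000281351 = 0.0252485
P(Component B | x) ≈ 0.0730

0.0730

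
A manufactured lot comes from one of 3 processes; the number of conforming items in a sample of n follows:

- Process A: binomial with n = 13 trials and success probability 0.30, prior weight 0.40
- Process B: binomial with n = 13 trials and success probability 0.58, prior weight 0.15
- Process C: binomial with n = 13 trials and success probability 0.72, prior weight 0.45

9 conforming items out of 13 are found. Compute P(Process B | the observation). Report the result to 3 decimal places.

The responsibility of component k is π_k f_k(x) divided by Σ_j π_j f_j(x).
Evaluate each component's likelihood at the observed value:
  p_A = C(13,9)·0.30^9·0.70^4 = 715·1.9683e-05·0.2401 = 0.00337901
  p_B = C(13,9)·0.58^9·0.42^4 = 715·0.00742766·0.031117 = 0.165255
  p_C = C(13,9)·0.72^9·0.28^4 = 715·0.0519987·0.00614656 = 0.228523
Weight by the priors:
  π_A·p_A = 0.40 × 0.00337901 = 0.0013516
  π_B·p_B = 0.15 × 0.165255 = 0.0247883
  π_C·p_C = 0.45 × 0.228523 = 0.102836
Normaliser: 0.0013516 + 0.0247883 + 0.102836 = 0.128975
P(Process B | x) = 0.0247883 / 0.128975 ≈ 0.192

0.192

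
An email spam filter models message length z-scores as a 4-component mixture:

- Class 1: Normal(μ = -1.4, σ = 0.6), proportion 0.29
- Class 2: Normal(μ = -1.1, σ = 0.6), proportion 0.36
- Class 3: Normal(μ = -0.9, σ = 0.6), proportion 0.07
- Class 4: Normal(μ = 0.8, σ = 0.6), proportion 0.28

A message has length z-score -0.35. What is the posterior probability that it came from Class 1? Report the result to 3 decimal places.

0.197

P(component k | x) = π_k·f_k(x) / marginal(x), where marginal(x) = Σ_j π_j·f_j(x).
Normal densities:
  p_1 = 0.143796
  p_2 = 0.304415
  p_3 = 0.436812
  p_4 = 0.105936
Unnormalised posteriors:
  π_1·p_1 = 0.29 × 0.143796 = 0.0417007
  π_2·p_2 = 0.36 × 0.304415 = 0.109589
  π_3·p_3 = 0.07 × 0.436812 = 0.0305769
  π_4·p_4 = 0.28 × 0.105936 = 0.0296621
Sum: 0.0417007 + 0.109589 + 0.0305769 + 0.0296621 = 0.211529
P(Class 1 | the observation) = 0.0417007 / 0.211529 ≈ 0.197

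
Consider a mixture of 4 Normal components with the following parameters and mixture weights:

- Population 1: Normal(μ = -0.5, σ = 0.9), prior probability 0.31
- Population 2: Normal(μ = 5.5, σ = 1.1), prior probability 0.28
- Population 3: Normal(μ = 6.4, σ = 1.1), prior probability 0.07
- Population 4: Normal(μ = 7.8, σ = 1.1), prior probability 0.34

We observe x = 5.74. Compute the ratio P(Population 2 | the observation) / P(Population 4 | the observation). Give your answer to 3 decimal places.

The posterior odds equal the prior odds times the likelihood ratio: (π_i/π_j)·(f_i(x)/f_j(x)).
Normal densities:
  f_1 = 1.61495e-11
  f_2 = 0.354144
  f_3 = 0.302931
  f_4 = 0.0627999
Posterior odds = (π_2·f_2) / (π_4·f_4) = (0.28·0.354144) / (0.34·0.0627999) = 0.0991604 / 0.021352 ≈ 4.644

4.644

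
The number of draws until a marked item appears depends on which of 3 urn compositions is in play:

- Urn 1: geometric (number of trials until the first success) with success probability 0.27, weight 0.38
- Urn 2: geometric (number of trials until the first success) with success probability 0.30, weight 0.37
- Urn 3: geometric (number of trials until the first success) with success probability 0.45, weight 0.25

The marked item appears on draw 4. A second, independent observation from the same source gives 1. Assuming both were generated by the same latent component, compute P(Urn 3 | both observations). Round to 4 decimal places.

0.2751

Apply Bayes' rule: the posterior for each component is proportional to its prior times its likelihood at x.
Since both observations come from the same component, the likelihood for component k is f_k(x₁)·f_k(x₂).
  p_1 = [0.27·(1−0.27)^3 = 0.27·0.389017 = 0.105035] × [0.27] = 0.0283593
  p_2 = [0.30·(1−0.30)^3 = 0.30·0.343 = 0.1029] × [0.3] = 0.03087
  p_3 = [0.45·(1−0.45)^3 = 0.45·0.166375 = 0.0748688] × [0.45] = 0.0336909
Weight by the priors:
  π_1·p_1 = 0.38 × 0.0283593 = 0.0107765
  π_2·p_2 = 0.37 × 0.03087 = 0.0114219
  π_3·p_3 = 0.25 × 0.0336909 = 0.00842273
Marginal: 0.0107765 + 0.0114219 + 0.00842273 = 0.0306212
So the posterior for Urn 3 is 0.00842273 / 0.0306212 ≈ 0.2751.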